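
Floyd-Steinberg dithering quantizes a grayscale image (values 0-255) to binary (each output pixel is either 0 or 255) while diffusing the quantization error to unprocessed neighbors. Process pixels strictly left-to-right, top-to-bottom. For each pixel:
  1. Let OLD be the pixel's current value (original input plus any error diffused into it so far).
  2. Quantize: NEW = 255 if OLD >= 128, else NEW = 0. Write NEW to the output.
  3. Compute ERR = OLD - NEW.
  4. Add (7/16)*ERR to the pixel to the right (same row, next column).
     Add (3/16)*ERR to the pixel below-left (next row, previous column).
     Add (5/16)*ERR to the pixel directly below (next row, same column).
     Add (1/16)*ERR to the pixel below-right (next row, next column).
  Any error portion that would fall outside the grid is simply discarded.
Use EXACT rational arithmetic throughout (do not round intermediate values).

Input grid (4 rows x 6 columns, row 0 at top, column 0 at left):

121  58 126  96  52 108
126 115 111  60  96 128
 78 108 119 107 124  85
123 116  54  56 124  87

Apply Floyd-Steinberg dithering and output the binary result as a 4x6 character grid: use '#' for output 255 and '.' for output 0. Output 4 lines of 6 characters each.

Answer: ..#..#
#.#..#
.#.#..
.#..#.

Derivation:
(0,0): OLD=121 → NEW=0, ERR=121
(0,1): OLD=1775/16 → NEW=0, ERR=1775/16
(0,2): OLD=44681/256 → NEW=255, ERR=-20599/256
(0,3): OLD=249023/4096 → NEW=0, ERR=249023/4096
(0,4): OLD=5151033/65536 → NEW=0, ERR=5151033/65536
(0,5): OLD=149303439/1048576 → NEW=255, ERR=-118083441/1048576
(1,0): OLD=47261/256 → NEW=255, ERR=-18019/256
(1,1): OLD=228043/2048 → NEW=0, ERR=228043/2048
(1,2): OLD=10020647/65536 → NEW=255, ERR=-6691033/65536
(1,3): OLD=11544731/262144 → NEW=0, ERR=11544731/262144
(1,4): OLD=2055447409/16777216 → NEW=0, ERR=2055447409/16777216
(1,5): OLD=40619859399/268435456 → NEW=255, ERR=-27831181881/268435456
(2,0): OLD=2519273/32768 → NEW=0, ERR=2519273/32768
(2,1): OLD=160316947/1048576 → NEW=255, ERR=-107069933/1048576
(2,2): OLD=967011321/16777216 → NEW=0, ERR=967011321/16777216
(2,3): OLD=21819712369/134217728 → NEW=255, ERR=-12405808271/134217728
(2,4): OLD=451658680531/4294967296 → NEW=0, ERR=451658680531/4294967296
(2,5): OLD=7302466272501/68719476736 → NEW=0, ERR=7302466272501/68719476736
(3,0): OLD=2145471449/16777216 → NEW=0, ERR=2145471449/16777216
(3,1): OLD=20891060069/134217728 → NEW=255, ERR=-13334460571/134217728
(3,2): OLD=5190484799/1073741824 → NEW=0, ERR=5190484799/1073741824
(3,3): OLD=3611225887997/68719476736 → NEW=0, ERR=3611225887997/68719476736
(3,4): OLD=106653171242717/549755813888 → NEW=255, ERR=-33534561298723/549755813888
(3,5): OLD=880429125849043/8796093022208 → NEW=0, ERR=880429125849043/8796093022208
Row 0: ..#..#
Row 1: #.#..#
Row 2: .#.#..
Row 3: .#..#.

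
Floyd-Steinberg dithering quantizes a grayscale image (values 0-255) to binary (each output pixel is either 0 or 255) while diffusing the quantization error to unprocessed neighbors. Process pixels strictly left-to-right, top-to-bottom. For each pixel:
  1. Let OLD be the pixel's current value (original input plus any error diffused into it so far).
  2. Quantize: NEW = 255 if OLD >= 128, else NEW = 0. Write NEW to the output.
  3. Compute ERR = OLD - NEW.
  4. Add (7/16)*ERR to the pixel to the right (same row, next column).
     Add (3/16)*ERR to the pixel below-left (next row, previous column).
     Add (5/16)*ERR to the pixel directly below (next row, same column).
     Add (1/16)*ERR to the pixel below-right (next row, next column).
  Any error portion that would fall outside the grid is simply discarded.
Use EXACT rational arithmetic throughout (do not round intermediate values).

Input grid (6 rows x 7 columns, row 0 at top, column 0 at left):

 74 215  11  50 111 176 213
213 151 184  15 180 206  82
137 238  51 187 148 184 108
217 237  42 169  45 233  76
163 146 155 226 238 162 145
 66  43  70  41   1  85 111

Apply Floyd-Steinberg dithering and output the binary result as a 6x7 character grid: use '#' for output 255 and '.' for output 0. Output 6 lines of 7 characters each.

Answer: .#..#.#
###.##.
.#.#.#.
##.#.#.
#.####.
......#

Derivation:
(0,0): OLD=74 → NEW=0, ERR=74
(0,1): OLD=1979/8 → NEW=255, ERR=-61/8
(0,2): OLD=981/128 → NEW=0, ERR=981/128
(0,3): OLD=109267/2048 → NEW=0, ERR=109267/2048
(0,4): OLD=4402117/32768 → NEW=255, ERR=-3953723/32768
(0,5): OLD=64598627/524288 → NEW=0, ERR=64598627/524288
(0,6): OLD=2238963893/8388608 → NEW=255, ERR=99868853/8388608
(1,0): OLD=30041/128 → NEW=255, ERR=-2599/128
(1,1): OLD=149295/1024 → NEW=255, ERR=-111825/1024
(1,2): OLD=4854427/32768 → NEW=255, ERR=-3501413/32768
(1,3): OLD=-4878561/131072 → NEW=0, ERR=-4878561/131072
(1,4): OLD=1278820125/8388608 → NEW=255, ERR=-860274915/8388608
(1,5): OLD=13041135597/67108864 → NEW=255, ERR=-4071624723/67108864
(1,6): OLD=71808834883/1073741824 → NEW=0, ERR=71808834883/1073741824
(2,0): OLD=1805173/16384 → NEW=0, ERR=1805173/16384
(2,1): OLD=120991383/524288 → NEW=255, ERR=-12702057/524288
(2,2): OLD=-57005563/8388608 → NEW=0, ERR=-57005563/8388608
(2,3): OLD=9830675101/67108864 → NEW=255, ERR=-7282085219/67108864
(2,4): OLD=29407749709/536870912 → NEW=0, ERR=29407749709/536870912
(2,5): OLD=3352385763471/17179869184 → NEW=255, ERR=-1028480878449/17179869184
(2,6): OLD=27189818662361/274877906944 → NEW=0, ERR=27189818662361/274877906944
(3,0): OLD=2071049445/8388608 → NEW=255, ERR=-68045595/8388608
(3,1): OLD=15535174849/67108864 → NEW=255, ERR=-1577585471/67108864
(3,2): OLD=4150858419/536870912 → NEW=0, ERR=4150858419/536870912
(3,3): OLD=318511609829/2147483648 → NEW=255, ERR=-229096720411/2147483648
(3,4): OLD=-704327028507/274877906944 → NEW=0, ERR=-704327028507/274877906944
(3,5): OLD=517081150724927/2199023255552 → NEW=255, ERR=-43669779440833/2199023255552
(3,6): OLD=3324271016718369/35184372088832 → NEW=0, ERR=3324271016718369/35184372088832
(4,0): OLD=167565337099/1073741824 → NEW=255, ERR=-106238828021/1073741824
(4,1): OLD=1654577581391/17179869184 → NEW=0, ERR=1654577581391/17179869184
(4,2): OLD=48950072822657/274877906944 → NEW=255, ERR=-21143793448063/274877906944
(4,3): OLD=349671157367515/2199023255552 → NEW=255, ERR=-211079772798245/2199023255552
(4,4): OLD=3251272343195329/17592186044416 → NEW=255, ERR=-1234735098130751/17592186044416
(4,5): OLD=80300677915661601/562949953421312 → NEW=255, ERR=-63251560206772959/562949953421312
(4,6): OLD=1118045188290649399/9007199254740992 → NEW=0, ERR=1118045188290649399/9007199254740992
(5,0): OLD=14606568360797/274877906944 → NEW=0, ERR=14606568360797/274877906944
(5,1): OLD=166549832348383/2199023255552 → NEW=0, ERR=166549832348383/2199023255552
(5,2): OLD=1180774873378857/17592186044416 → NEW=0, ERR=1180774873378857/17592186044416
(5,3): OLD=3152649585895405/140737488355328 → NEW=0, ERR=3152649585895405/140737488355328
(5,4): OLD=-344067330497777425/9007199254740992 → NEW=0, ERR=-344067330497777425/9007199254740992
(5,5): OLD=3751573025525237055/72057594037927936 → NEW=0, ERR=3751573025525237055/72057594037927936
(5,6): OLD=190860906015195710929/1152921504606846976 → NEW=255, ERR=-103134077659550267951/1152921504606846976
Row 0: .#..#.#
Row 1: ###.##.
Row 2: .#.#.#.
Row 3: ##.#.#.
Row 4: #.####.
Row 5: ......#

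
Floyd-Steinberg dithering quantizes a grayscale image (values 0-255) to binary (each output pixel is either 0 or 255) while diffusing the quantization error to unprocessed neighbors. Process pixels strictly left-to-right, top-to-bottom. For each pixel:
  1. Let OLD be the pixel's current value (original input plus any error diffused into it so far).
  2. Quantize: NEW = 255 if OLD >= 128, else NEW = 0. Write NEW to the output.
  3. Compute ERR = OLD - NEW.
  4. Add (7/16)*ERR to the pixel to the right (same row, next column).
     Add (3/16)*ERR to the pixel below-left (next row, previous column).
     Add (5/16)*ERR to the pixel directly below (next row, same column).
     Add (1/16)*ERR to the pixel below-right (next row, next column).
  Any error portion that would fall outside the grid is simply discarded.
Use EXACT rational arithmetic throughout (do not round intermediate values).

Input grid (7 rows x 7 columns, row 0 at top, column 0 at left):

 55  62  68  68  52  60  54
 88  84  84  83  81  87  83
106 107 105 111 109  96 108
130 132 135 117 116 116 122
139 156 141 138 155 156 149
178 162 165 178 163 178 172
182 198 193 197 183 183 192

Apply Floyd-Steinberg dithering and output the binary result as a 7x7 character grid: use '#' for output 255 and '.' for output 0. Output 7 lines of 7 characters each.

(0,0): OLD=55 → NEW=0, ERR=55
(0,1): OLD=1377/16 → NEW=0, ERR=1377/16
(0,2): OLD=27047/256 → NEW=0, ERR=27047/256
(0,3): OLD=467857/4096 → NEW=0, ERR=467857/4096
(0,4): OLD=6682871/65536 → NEW=0, ERR=6682871/65536
(0,5): OLD=109694657/1048576 → NEW=0, ERR=109694657/1048576
(0,6): OLD=1673832263/16777216 → NEW=0, ERR=1673832263/16777216
(1,0): OLD=31059/256 → NEW=0, ERR=31059/256
(1,1): OLD=383429/2048 → NEW=255, ERR=-138811/2048
(1,2): OLD=7481513/65536 → NEW=0, ERR=7481513/65536
(1,3): OLD=50950901/262144 → NEW=255, ERR=-15895819/262144
(1,4): OLD=1897356607/16777216 → NEW=0, ERR=1897356607/16777216
(1,5): OLD=26071632623/134217728 → NEW=255, ERR=-8153888017/134217728
(1,6): OLD=202158133281/2147483648 → NEW=0, ERR=202158133281/2147483648
(2,0): OLD=4299335/32768 → NEW=255, ERR=-4056505/32768
(2,1): OLD=63592445/1048576 → NEW=0, ERR=63592445/1048576
(2,2): OLD=2543454775/16777216 → NEW=255, ERR=-1734735305/16777216
(2,3): OLD=10086931775/134217728 → NEW=0, ERR=10086931775/134217728
(2,4): OLD=173989090479/1073741824 → NEW=255, ERR=-99815074641/1073741824
(2,5): OLD=2098148842533/34359738368 → NEW=0, ERR=2098148842533/34359738368
(2,6): OLD=88145925127763/549755813888 → NEW=255, ERR=-52041807413677/549755813888
(3,0): OLD=1722774615/16777216 → NEW=0, ERR=1722774615/16777216
(3,1): OLD=22649580811/134217728 → NEW=255, ERR=-11575939829/134217728
(3,2): OLD=88944964881/1073741824 → NEW=0, ERR=88944964881/1073741824
(3,3): OLD=656417109063/4294967296 → NEW=255, ERR=-438799551417/4294967296
(3,4): OLD=32105188651095/549755813888 → NEW=0, ERR=32105188651095/549755813888
(3,5): OLD=602852139039605/4398046511104 → NEW=255, ERR=-518649721291915/4398046511104
(3,6): OLD=3141329495928747/70368744177664 → NEW=0, ERR=3141329495928747/70368744177664
(4,0): OLD=332683392185/2147483648 → NEW=255, ERR=-214924938055/2147483648
(4,1): OLD=3683754372709/34359738368 → NEW=0, ERR=3683754372709/34359738368
(4,2): OLD=104038414917899/549755813888 → NEW=255, ERR=-36149317623541/549755813888
(4,3): OLD=410919644382697/4398046511104 → NEW=0, ERR=410919644382697/4398046511104
(4,4): OLD=6531260249866923/35184372088832 → NEW=255, ERR=-2440754632785237/35184372088832
(4,5): OLD=113511295540229227/1125899906842624 → NEW=0, ERR=113511295540229227/1125899906842624
(4,6): OLD=3597256477717989725/18014398509481984 → NEW=255, ERR=-996415142199916195/18014398509481984
(5,0): OLD=91713802945791/549755813888 → NEW=255, ERR=-48473929595649/549755813888
(5,1): OLD=608440587616085/4398046511104 → NEW=255, ERR=-513061272715435/4398046511104
(5,2): OLD=4138860334109859/35184372088832 → NEW=0, ERR=4138860334109859/35184372088832
(5,3): OLD=67989039798404047/281474976710656 → NEW=255, ERR=-3787079262813233/281474976710656
(5,4): OLD=2885517312023813061/18014398509481984 → NEW=255, ERR=-1708154307894092859/18014398509481984
(5,5): OLD=22094959322189294325/144115188075855872 → NEW=255, ERR=-14654413637153953035/144115188075855872
(5,6): OLD=268696942265830381755/2305843009213693952 → NEW=0, ERR=268696942265830381755/2305843009213693952
(6,0): OLD=9328970438362583/70368744177664 → NEW=255, ERR=-8615059326941737/70368744177664
(6,1): OLD=140206363465428675/1125899906842624 → NEW=0, ERR=140206363465428675/1125899906842624
(6,2): OLD=4943652473076690921/18014398509481984 → NEW=255, ERR=349980853158785001/18014398509481984
(6,3): OLD=27507009138640221623/144115188075855872 → NEW=255, ERR=-9242363820703025737/144115188075855872
(6,4): OLD=30380540766424858037/288230376151711744 → NEW=0, ERR=30380540766424858037/288230376151711744
(6,5): OLD=7867912598312218958041/36893488147419103232 → NEW=255, ERR=-1539926879279652366119/36893488147419103232
(6,6): OLD=120301532924068937129311/590295810358705651712 → NEW=255, ERR=-30223898717401004057249/590295810358705651712
Row 0: .......
Row 1: .#.#.#.
Row 2: #.#.#.#
Row 3: .#.#.#.
Row 4: #.#.#.#
Row 5: ##.###.
Row 6: #.##.##

Answer: .......
.#.#.#.
#.#.#.#
.#.#.#.
#.#.#.#
##.###.
#.##.##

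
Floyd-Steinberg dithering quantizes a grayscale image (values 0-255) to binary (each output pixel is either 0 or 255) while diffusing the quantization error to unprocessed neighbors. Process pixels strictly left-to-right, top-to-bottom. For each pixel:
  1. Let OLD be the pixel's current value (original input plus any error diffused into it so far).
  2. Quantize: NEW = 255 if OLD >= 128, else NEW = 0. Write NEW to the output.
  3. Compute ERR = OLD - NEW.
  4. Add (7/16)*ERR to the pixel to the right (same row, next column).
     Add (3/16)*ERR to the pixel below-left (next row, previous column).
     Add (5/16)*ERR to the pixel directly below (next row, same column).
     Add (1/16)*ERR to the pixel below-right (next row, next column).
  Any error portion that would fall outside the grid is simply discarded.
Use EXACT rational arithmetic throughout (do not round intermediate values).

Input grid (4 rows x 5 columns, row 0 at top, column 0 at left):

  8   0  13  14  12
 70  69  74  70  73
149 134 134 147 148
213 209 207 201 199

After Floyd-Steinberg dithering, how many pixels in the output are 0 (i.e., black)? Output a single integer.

(0,0): OLD=8 → NEW=0, ERR=8
(0,1): OLD=7/2 → NEW=0, ERR=7/2
(0,2): OLD=465/32 → NEW=0, ERR=465/32
(0,3): OLD=10423/512 → NEW=0, ERR=10423/512
(0,4): OLD=171265/8192 → NEW=0, ERR=171265/8192
(1,0): OLD=2341/32 → NEW=0, ERR=2341/32
(1,1): OLD=26963/256 → NEW=0, ERR=26963/256
(1,2): OLD=1053951/8192 → NEW=255, ERR=-1035009/8192
(1,3): OLD=849163/32768 → NEW=0, ERR=849163/32768
(1,4): OLD=48309537/524288 → NEW=0, ERR=48309537/524288
(2,0): OLD=784833/4096 → NEW=255, ERR=-259647/4096
(2,1): OLD=15736939/131072 → NEW=0, ERR=15736939/131072
(2,2): OLD=332371233/2097152 → NEW=255, ERR=-202402527/2097152
(2,3): OLD=4102168115/33554432 → NEW=0, ERR=4102168115/33554432
(2,4): OLD=124500666533/536870912 → NEW=255, ERR=-12401416027/536870912
(3,0): OLD=452360673/2097152 → NEW=255, ERR=-82413087/2097152
(3,1): OLD=3477396477/16777216 → NEW=255, ERR=-800793603/16777216
(3,2): OLD=100064126911/536870912 → NEW=255, ERR=-36837955649/536870912
(3,3): OLD=213483164707/1073741824 → NEW=255, ERR=-60321000413/1073741824
(3,4): OLD=3003802184135/17179869184 → NEW=255, ERR=-1377064457785/17179869184
Output grid:
  Row 0: .....  (5 black, running=5)
  Row 1: ..#..  (4 black, running=9)
  Row 2: #.#.#  (2 black, running=11)
  Row 3: #####  (0 black, running=11)

Answer: 11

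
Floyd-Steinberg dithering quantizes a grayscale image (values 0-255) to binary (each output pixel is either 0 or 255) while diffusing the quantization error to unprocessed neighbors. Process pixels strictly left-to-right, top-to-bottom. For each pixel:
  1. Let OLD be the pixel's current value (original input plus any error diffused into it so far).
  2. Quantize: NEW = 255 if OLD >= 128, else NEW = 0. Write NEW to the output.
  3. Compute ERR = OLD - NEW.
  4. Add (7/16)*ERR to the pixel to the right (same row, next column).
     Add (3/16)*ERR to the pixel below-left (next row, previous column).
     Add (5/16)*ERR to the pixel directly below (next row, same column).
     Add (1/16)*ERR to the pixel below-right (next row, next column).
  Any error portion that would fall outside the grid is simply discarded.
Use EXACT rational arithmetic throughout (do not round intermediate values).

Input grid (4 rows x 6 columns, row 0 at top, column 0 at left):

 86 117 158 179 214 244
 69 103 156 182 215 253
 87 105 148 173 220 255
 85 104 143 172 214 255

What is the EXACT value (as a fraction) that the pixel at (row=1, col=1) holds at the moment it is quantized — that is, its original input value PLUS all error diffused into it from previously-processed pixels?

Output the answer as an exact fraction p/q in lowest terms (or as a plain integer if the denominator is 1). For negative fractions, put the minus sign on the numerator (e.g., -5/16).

Answer: 135281/1024

Derivation:
(0,0): OLD=86 → NEW=0, ERR=86
(0,1): OLD=1237/8 → NEW=255, ERR=-803/8
(0,2): OLD=14603/128 → NEW=0, ERR=14603/128
(0,3): OLD=468813/2048 → NEW=255, ERR=-53427/2048
(0,4): OLD=6638363/32768 → NEW=255, ERR=-1717477/32768
(0,5): OLD=115903933/524288 → NEW=255, ERR=-17789507/524288
(1,0): OLD=9863/128 → NEW=0, ERR=9863/128
(1,1): OLD=135281/1024 → NEW=255, ERR=-125839/1024
Target (1,1): original=103, with diffused error = 135281/1024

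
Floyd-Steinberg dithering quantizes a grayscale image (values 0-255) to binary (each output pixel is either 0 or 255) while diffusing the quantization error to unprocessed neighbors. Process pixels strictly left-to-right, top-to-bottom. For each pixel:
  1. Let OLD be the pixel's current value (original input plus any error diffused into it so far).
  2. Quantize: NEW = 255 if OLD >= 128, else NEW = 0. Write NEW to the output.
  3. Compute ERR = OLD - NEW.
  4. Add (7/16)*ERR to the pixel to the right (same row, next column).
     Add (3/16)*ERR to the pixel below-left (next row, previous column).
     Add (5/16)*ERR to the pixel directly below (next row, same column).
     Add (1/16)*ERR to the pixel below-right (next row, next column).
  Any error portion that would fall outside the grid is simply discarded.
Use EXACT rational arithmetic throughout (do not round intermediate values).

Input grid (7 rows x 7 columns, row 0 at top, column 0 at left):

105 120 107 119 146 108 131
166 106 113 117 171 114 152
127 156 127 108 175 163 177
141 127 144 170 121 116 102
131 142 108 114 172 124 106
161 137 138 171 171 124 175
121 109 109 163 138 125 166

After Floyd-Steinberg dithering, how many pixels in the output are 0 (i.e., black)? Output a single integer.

(0,0): OLD=105 → NEW=0, ERR=105
(0,1): OLD=2655/16 → NEW=255, ERR=-1425/16
(0,2): OLD=17417/256 → NEW=0, ERR=17417/256
(0,3): OLD=609343/4096 → NEW=255, ERR=-435137/4096
(0,4): OLD=6522297/65536 → NEW=0, ERR=6522297/65536
(0,5): OLD=158902287/1048576 → NEW=255, ERR=-108484593/1048576
(0,6): OLD=1438423145/16777216 → NEW=0, ERR=1438423145/16777216
(1,0): OLD=46621/256 → NEW=255, ERR=-18659/256
(1,1): OLD=134347/2048 → NEW=0, ERR=134347/2048
(1,2): OLD=9009575/65536 → NEW=255, ERR=-7702105/65536
(1,3): OLD=14495835/262144 → NEW=0, ERR=14495835/262144
(1,4): OLD=3359722225/16777216 → NEW=255, ERR=-918467855/16777216
(1,5): OLD=10739288513/134217728 → NEW=0, ERR=10739288513/134217728
(1,6): OLD=445243431983/2147483648 → NEW=255, ERR=-102364898257/2147483648
(2,0): OLD=3818217/32768 → NEW=0, ERR=3818217/32768
(2,1): OLD=210645395/1048576 → NEW=255, ERR=-56741485/1048576
(2,2): OLD=1360083321/16777216 → NEW=0, ERR=1360083321/16777216
(2,3): OLD=19211568625/134217728 → NEW=255, ERR=-15013952015/134217728
(2,4): OLD=136806496577/1073741824 → NEW=0, ERR=136806496577/1073741824
(2,5): OLD=7950412806891/34359738368 → NEW=255, ERR=-811320476949/34359738368
(2,6): OLD=86187601718301/549755813888 → NEW=255, ERR=-54000130823139/549755813888
(3,0): OLD=2806277721/16777216 → NEW=255, ERR=-1471912359/16777216
(3,1): OLD=12641887333/134217728 → NEW=0, ERR=12641887333/134217728
(3,2): OLD=199914711679/1073741824 → NEW=255, ERR=-73889453441/1073741824
(3,3): OLD=575064582217/4294967296 → NEW=255, ERR=-520152078263/4294967296
(3,4): OLD=53003443403353/549755813888 → NEW=0, ERR=53003443403353/549755813888
(3,5): OLD=617254895010843/4398046511104 → NEW=255, ERR=-504246965320677/4398046511104
(3,6): OLD=1384028894901957/70368744177664 → NEW=0, ERR=1384028894901957/70368744177664
(4,0): OLD=260369525527/2147483648 → NEW=0, ERR=260369525527/2147483648
(4,1): OLD=7081279010987/34359738368 → NEW=255, ERR=-1680454272853/34359738368
(4,2): OLD=26540808718309/549755813888 → NEW=0, ERR=26540808718309/549755813888
(4,3): OLD=488410932759911/4398046511104 → NEW=0, ERR=488410932759911/4398046511104
(4,4): OLD=7798530819954181/35184372088832 → NEW=255, ERR=-1173484062697979/35184372088832
(4,5): OLD=93779581785394565/1125899906842624 → NEW=0, ERR=93779581785394565/1125899906842624
(4,6): OLD=2547618402972915507/18014398509481984 → NEW=255, ERR=-2046053216944990413/18014398509481984
(5,0): OLD=104298885259569/549755813888 → NEW=255, ERR=-35888847281871/549755813888
(5,1): OLD=482841747965499/4398046511104 → NEW=0, ERR=482841747965499/4398046511104
(5,2): OLD=7701272966181517/35184372088832 → NEW=255, ERR=-1270741916470643/35184372088832
(5,3): OLD=52541922750012065/281474976710656 → NEW=255, ERR=-19234196311205215/281474976710656
(5,4): OLD=2760519142518717515/18014398509481984 → NEW=255, ERR=-1833152477399188405/18014398509481984
(5,5): OLD=11835941176456583067/144115188075855872 → NEW=0, ERR=11835941176456583067/144115188075855872
(5,6): OLD=416535772638323410869/2305843009213693952 → NEW=255, ERR=-171454194711168546891/2305843009213693952
(6,0): OLD=8527589398119001/70368744177664 → NEW=0, ERR=8527589398119001/70368744177664
(6,1): OLD=208825331519015597/1125899906842624 → NEW=255, ERR=-78279144725853523/1125899906842624
(6,2): OLD=1105093849561963879/18014398509481984 → NEW=0, ERR=1105093849561963879/18014398509481984
(6,3): OLD=21206094073323279097/144115188075855872 → NEW=255, ERR=-15543278886019968263/144115188075855872
(6,4): OLD=20217149873926891307/288230376151711744 → NEW=0, ERR=20217149873926891307/288230376151711744
(6,5): OLD=5941715604243218706039/36893488147419103232 → NEW=255, ERR=-3466123873348652618121/36893488147419103232
(6,6): OLD=63039902770383971371217/590295810358705651712 → NEW=0, ERR=63039902770383971371217/590295810358705651712
Output grid:
  Row 0: .#.#.#.  (4 black, running=4)
  Row 1: #.#.#.#  (3 black, running=7)
  Row 2: .#.#.##  (3 black, running=10)
  Row 3: #.##.#.  (3 black, running=13)
  Row 4: .#..#.#  (4 black, running=17)
  Row 5: #.###.#  (2 black, running=19)
  Row 6: .#.#.#.  (4 black, running=23)

Answer: 23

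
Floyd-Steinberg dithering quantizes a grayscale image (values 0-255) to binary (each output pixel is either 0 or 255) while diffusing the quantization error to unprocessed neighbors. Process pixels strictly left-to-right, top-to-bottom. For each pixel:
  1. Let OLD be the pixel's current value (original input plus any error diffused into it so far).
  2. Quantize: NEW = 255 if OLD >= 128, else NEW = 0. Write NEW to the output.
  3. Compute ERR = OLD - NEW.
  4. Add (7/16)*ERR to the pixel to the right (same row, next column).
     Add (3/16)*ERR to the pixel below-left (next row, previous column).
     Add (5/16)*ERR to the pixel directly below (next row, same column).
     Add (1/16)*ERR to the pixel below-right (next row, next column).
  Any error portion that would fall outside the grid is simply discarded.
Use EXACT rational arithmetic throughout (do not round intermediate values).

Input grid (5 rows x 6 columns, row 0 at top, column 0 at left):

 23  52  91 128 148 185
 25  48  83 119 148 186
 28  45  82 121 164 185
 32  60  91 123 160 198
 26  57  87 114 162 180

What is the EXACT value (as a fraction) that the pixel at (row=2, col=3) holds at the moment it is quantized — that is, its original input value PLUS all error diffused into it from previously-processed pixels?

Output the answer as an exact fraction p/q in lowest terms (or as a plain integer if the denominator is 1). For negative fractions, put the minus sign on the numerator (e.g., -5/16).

Answer: 24447841727/134217728

Derivation:
(0,0): OLD=23 → NEW=0, ERR=23
(0,1): OLD=993/16 → NEW=0, ERR=993/16
(0,2): OLD=30247/256 → NEW=0, ERR=30247/256
(0,3): OLD=736017/4096 → NEW=255, ERR=-308463/4096
(0,4): OLD=7540087/65536 → NEW=0, ERR=7540087/65536
(0,5): OLD=246767169/1048576 → NEW=255, ERR=-20619711/1048576
(1,0): OLD=11219/256 → NEW=0, ERR=11219/256
(1,1): OLD=225605/2048 → NEW=0, ERR=225605/2048
(1,2): OLD=10346537/65536 → NEW=255, ERR=-6365143/65536
(1,3): OLD=21477749/262144 → NEW=0, ERR=21477749/262144
(1,4): OLD=3546786239/16777216 → NEW=255, ERR=-731403841/16777216
(1,5): OLD=45089853321/268435456 → NEW=255, ERR=-23361187959/268435456
(2,0): OLD=2043079/32768 → NEW=0, ERR=2043079/32768
(2,1): OLD=95662461/1048576 → NEW=0, ERR=95662461/1048576
(2,2): OLD=1909400247/16777216 → NEW=0, ERR=1909400247/16777216
(2,3): OLD=24447841727/134217728 → NEW=255, ERR=-9777678913/134217728
Target (2,3): original=121, with diffused error = 24447841727/134217728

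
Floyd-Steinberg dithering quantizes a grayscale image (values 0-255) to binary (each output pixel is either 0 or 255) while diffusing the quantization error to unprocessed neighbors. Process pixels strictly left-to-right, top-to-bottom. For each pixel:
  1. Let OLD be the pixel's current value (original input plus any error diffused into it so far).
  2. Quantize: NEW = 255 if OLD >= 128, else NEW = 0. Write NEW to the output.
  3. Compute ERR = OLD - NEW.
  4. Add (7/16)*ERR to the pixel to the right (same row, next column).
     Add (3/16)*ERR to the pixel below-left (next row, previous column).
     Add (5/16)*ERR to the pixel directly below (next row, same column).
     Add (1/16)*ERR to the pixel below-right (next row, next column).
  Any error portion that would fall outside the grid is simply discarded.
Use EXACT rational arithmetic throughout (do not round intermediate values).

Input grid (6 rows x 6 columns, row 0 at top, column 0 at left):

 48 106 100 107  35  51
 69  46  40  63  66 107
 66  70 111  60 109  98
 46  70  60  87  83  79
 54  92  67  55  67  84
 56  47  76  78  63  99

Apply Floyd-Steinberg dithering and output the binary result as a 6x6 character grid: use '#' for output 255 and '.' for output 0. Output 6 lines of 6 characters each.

Answer: ..#...
....#.
.##..#
...#..
.#...#
...#..

Derivation:
(0,0): OLD=48 → NEW=0, ERR=48
(0,1): OLD=127 → NEW=0, ERR=127
(0,2): OLD=2489/16 → NEW=255, ERR=-1591/16
(0,3): OLD=16255/256 → NEW=0, ERR=16255/256
(0,4): OLD=257145/4096 → NEW=0, ERR=257145/4096
(0,5): OLD=5142351/65536 → NEW=0, ERR=5142351/65536
(1,0): OLD=1725/16 → NEW=0, ERR=1725/16
(1,1): OLD=15003/128 → NEW=0, ERR=15003/128
(1,2): OLD=327879/4096 → NEW=0, ERR=327879/4096
(1,3): OLD=2022115/16384 → NEW=0, ERR=2022115/16384
(1,4): OLD=165985169/1048576 → NEW=255, ERR=-101401711/1048576
(1,5): OLD=1562567335/16777216 → NEW=0, ERR=1562567335/16777216
(2,0): OLD=249177/2048 → NEW=0, ERR=249177/2048
(2,1): OLD=11901715/65536 → NEW=255, ERR=-4809965/65536
(2,2): OLD=140899417/1048576 → NEW=255, ERR=-126487463/1048576
(2,3): OLD=274014705/8388608 → NEW=0, ERR=274014705/8388608
(2,4): OLD=31741881459/268435456 → NEW=0, ERR=31741881459/268435456
(2,5): OLD=742146514005/4294967296 → NEW=255, ERR=-353070146475/4294967296
(3,0): OLD=73672921/1048576 → NEW=0, ERR=73672921/1048576
(3,1): OLD=526717301/8388608 → NEW=0, ERR=526717301/8388608
(3,2): OLD=3443477431/67108864 → NEW=0, ERR=3443477431/67108864
(3,3): OLD=576766729469/4294967296 → NEW=255, ERR=-518449931011/4294967296
(3,4): OLD=1847501329133/34359738368 → NEW=0, ERR=1847501329133/34359738368
(3,5): OLD=46303373568835/549755813888 → NEW=0, ERR=46303373568835/549755813888
(4,0): OLD=11774826055/134217728 → NEW=0, ERR=11774826055/134217728
(4,1): OLD=352220660555/2147483648 → NEW=255, ERR=-195387669685/2147483648
(4,2): OLD=1685019808721/68719476736 → NEW=0, ERR=1685019808721/68719476736
(4,3): OLD=45403412571989/1099511627776 → NEW=0, ERR=45403412571989/1099511627776
(4,4): OLD=1937197624715269/17592186044416 → NEW=0, ERR=1937197624715269/17592186044416
(4,5): OLD=45558741868231683/281474976710656 → NEW=255, ERR=-26217377192985597/281474976710656
(5,0): OLD=2279968423953/34359738368 → NEW=0, ERR=2279968423953/34359738368
(5,1): OLD=63418347657537/1099511627776 → NEW=0, ERR=63418347657537/1099511627776
(5,2): OLD=975953954256651/8796093022208 → NEW=0, ERR=975953954256651/8796093022208
(5,3): OLD=45493634493961785/281474976710656 → NEW=255, ERR=-26282484567255495/281474976710656
(5,4): OLD=23462042071280837/562949953421312 → NEW=0, ERR=23462042071280837/562949953421312
(5,5): OLD=855763572779356705/9007199254740992 → NEW=0, ERR=855763572779356705/9007199254740992
Row 0: ..#...
Row 1: ....#.
Row 2: .##..#
Row 3: ...#..
Row 4: .#...#
Row 5: ...#..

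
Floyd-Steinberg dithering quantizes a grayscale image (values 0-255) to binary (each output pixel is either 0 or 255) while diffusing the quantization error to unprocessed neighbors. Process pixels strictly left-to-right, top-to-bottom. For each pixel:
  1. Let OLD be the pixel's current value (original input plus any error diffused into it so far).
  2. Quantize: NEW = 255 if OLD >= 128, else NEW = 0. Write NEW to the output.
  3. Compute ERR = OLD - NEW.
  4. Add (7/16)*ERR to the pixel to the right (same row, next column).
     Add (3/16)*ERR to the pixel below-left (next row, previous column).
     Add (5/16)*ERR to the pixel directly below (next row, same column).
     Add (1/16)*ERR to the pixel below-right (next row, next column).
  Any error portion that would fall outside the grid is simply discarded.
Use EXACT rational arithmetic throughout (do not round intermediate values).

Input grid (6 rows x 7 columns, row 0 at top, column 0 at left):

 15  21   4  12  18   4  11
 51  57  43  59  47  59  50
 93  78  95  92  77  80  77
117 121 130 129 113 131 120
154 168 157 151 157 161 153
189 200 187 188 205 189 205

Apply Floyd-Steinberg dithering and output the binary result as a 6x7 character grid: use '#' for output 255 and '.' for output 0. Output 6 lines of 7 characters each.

Answer: .......
.......
#.#.#.#
.#.#.#.
#.##.##
###.###

Derivation:
(0,0): OLD=15 → NEW=0, ERR=15
(0,1): OLD=441/16 → NEW=0, ERR=441/16
(0,2): OLD=4111/256 → NEW=0, ERR=4111/256
(0,3): OLD=77929/4096 → NEW=0, ERR=77929/4096
(0,4): OLD=1725151/65536 → NEW=0, ERR=1725151/65536
(0,5): OLD=16270361/1048576 → NEW=0, ERR=16270361/1048576
(0,6): OLD=298441903/16777216 → NEW=0, ERR=298441903/16777216
(1,0): OLD=15579/256 → NEW=0, ERR=15579/256
(1,1): OLD=196989/2048 → NEW=0, ERR=196989/2048
(1,2): OLD=6251457/65536 → NEW=0, ERR=6251457/65536
(1,3): OLD=29522093/262144 → NEW=0, ERR=29522093/262144
(1,4): OLD=1821920743/16777216 → NEW=0, ERR=1821920743/16777216
(1,5): OLD=15614865175/134217728 → NEW=0, ERR=15614865175/134217728
(1,6): OLD=230698520953/2147483648 → NEW=0, ERR=230698520953/2147483648
(2,0): OLD=4261551/32768 → NEW=255, ERR=-4094289/32768
(2,1): OLD=78729717/1048576 → NEW=0, ERR=78729717/1048576
(2,2): OLD=3100183583/16777216 → NEW=255, ERR=-1178006497/16777216
(2,3): OLD=16481610727/134217728 → NEW=0, ERR=16481610727/134217728
(2,4): OLD=207782126423/1073741824 → NEW=255, ERR=-66022038697/1073741824
(2,5): OLD=3998961159645/34359738368 → NEW=0, ERR=3998961159645/34359738368
(2,6): OLD=92777212947931/549755813888 → NEW=255, ERR=-47410519593509/549755813888
(3,0): OLD=1544037183/16777216 → NEW=0, ERR=1544037183/16777216
(3,1): OLD=21978516179/134217728 → NEW=255, ERR=-12247004461/134217728
(3,2): OLD=102922909545/1073741824 → NEW=0, ERR=102922909545/1073741824
(3,3): OLD=830617347183/4294967296 → NEW=255, ERR=-264599313297/4294967296
(3,4): OLD=52957495058239/549755813888 → NEW=0, ERR=52957495058239/549755813888
(3,5): OLD=833436350747565/4398046511104 → NEW=255, ERR=-288065509583955/4398046511104
(3,6): OLD=5043236978926195/70368744177664 → NEW=0, ERR=5043236978926195/70368744177664
(4,0): OLD=355732955729/2147483648 → NEW=255, ERR=-191875374511/2147483648
(4,1): OLD=4264722284061/34359738368 → NEW=0, ERR=4264722284061/34359738368
(4,2): OLD=123146767634899/549755813888 → NEW=255, ERR=-17040964906541/549755813888
(4,3): OLD=625574373179649/4398046511104 → NEW=255, ERR=-495927487151871/4398046511104
(4,4): OLD=4279777001295859/35184372088832 → NEW=0, ERR=4279777001295859/35184372088832
(4,5): OLD=240049792557321267/1125899906842624 → NEW=255, ERR=-47054683687547853/1125899906842624
(4,6): OLD=2756534373998511701/18014398509481984 → NEW=255, ERR=-1837137245919394219/18014398509481984
(5,0): OLD=101347985716135/549755813888 → NEW=255, ERR=-38839746825305/549755813888
(5,1): OLD=864137584397453/4398046511104 → NEW=255, ERR=-257364275934067/4398046511104
(5,2): OLD=4866934312163627/35184372088832 → NEW=255, ERR=-4105080570488533/35184372088832
(5,3): OLD=34505318506790519/281474976710656 → NEW=0, ERR=34505318506790519/281474976710656
(5,4): OLD=5075743445067756157/18014398509481984 → NEW=255, ERR=482071825149850237/18014398509481984
(5,5): OLD=25382751630311970093/144115188075855872 → NEW=255, ERR=-11366621329031277267/144115188075855872
(5,6): OLD=313622978236806425347/2305843009213693952 → NEW=255, ERR=-274366989112685532413/2305843009213693952
Row 0: .......
Row 1: .......
Row 2: #.#.#.#
Row 3: .#.#.#.
Row 4: #.##.##
Row 5: ###.###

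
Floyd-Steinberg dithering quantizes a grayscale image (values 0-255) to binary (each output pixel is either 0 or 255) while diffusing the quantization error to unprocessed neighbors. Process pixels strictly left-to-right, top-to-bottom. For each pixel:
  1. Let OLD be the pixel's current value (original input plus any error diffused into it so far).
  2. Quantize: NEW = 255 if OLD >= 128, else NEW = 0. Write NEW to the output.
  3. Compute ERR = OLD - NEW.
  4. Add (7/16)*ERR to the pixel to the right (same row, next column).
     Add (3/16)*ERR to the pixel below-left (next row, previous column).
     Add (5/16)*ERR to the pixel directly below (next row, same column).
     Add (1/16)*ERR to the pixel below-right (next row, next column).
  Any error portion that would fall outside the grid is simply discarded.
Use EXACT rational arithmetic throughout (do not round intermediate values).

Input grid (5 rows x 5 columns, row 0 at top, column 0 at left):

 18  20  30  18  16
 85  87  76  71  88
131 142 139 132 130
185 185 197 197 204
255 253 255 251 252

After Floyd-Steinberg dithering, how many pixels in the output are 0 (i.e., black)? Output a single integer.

Answer: 10

Derivation:
(0,0): OLD=18 → NEW=0, ERR=18
(0,1): OLD=223/8 → NEW=0, ERR=223/8
(0,2): OLD=5401/128 → NEW=0, ERR=5401/128
(0,3): OLD=74671/2048 → NEW=0, ERR=74671/2048
(0,4): OLD=1046985/32768 → NEW=0, ERR=1046985/32768
(1,0): OLD=12269/128 → NEW=0, ERR=12269/128
(1,1): OLD=150203/1024 → NEW=255, ERR=-110917/1024
(1,2): OLD=1650711/32768 → NEW=0, ERR=1650711/32768
(1,3): OLD=14819179/131072 → NEW=0, ERR=14819179/131072
(1,4): OLD=314002273/2097152 → NEW=255, ERR=-220771487/2097152
(2,0): OLD=2304313/16384 → NEW=255, ERR=-1873607/16384
(2,1): OLD=38564675/524288 → NEW=0, ERR=38564675/524288
(2,2): OLD=1689066761/8388608 → NEW=255, ERR=-450028279/8388608
(2,3): OLD=17082003595/134217728 → NEW=0, ERR=17082003595/134217728
(2,4): OLD=343274862861/2147483648 → NEW=255, ERR=-204333467379/2147483648
(3,0): OLD=1367809385/8388608 → NEW=255, ERR=-771285655/8388608
(3,1): OLD=10103541237/67108864 → NEW=255, ERR=-7009219083/67108864
(3,2): OLD=350041516759/2147483648 → NEW=255, ERR=-197566813481/2147483648
(3,3): OLD=753031676271/4294967296 → NEW=255, ERR=-342184984209/4294967296
(3,4): OLD=10126767805931/68719476736 → NEW=255, ERR=-7396698761749/68719476736
(4,0): OLD=221925081671/1073741824 → NEW=255, ERR=-51879083449/1073741824
(4,1): OLD=6055082017415/34359738368 → NEW=255, ERR=-2706651266425/34359738368
(4,2): OLD=93634668806473/549755813888 → NEW=255, ERR=-46553063734967/549755813888
(4,3): OLD=1434851638002567/8796093022208 → NEW=255, ERR=-808152082660473/8796093022208
(4,4): OLD=24374100431739953/140737488355328 → NEW=255, ERR=-11513959098868687/140737488355328
Output grid:
  Row 0: .....  (5 black, running=5)
  Row 1: .#..#  (3 black, running=8)
  Row 2: #.#.#  (2 black, running=10)
  Row 3: #####  (0 black, running=10)
  Row 4: #####  (0 black, running=10)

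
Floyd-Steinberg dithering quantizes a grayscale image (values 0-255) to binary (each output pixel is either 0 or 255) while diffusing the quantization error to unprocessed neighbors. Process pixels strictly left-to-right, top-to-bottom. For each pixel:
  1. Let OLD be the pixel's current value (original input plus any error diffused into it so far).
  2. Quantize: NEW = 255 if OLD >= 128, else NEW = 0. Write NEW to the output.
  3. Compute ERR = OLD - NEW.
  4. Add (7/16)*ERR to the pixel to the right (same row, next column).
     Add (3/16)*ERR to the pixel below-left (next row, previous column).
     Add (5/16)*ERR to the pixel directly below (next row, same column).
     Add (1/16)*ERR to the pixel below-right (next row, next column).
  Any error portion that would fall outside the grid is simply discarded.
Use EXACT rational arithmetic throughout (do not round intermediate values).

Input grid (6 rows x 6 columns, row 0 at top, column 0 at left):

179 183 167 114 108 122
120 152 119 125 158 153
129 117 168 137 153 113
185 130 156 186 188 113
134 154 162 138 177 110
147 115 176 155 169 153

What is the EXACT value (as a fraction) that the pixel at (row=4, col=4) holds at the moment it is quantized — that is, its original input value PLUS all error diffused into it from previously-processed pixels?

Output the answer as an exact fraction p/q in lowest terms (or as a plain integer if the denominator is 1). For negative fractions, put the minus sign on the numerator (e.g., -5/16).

(0,0): OLD=179 → NEW=255, ERR=-76
(0,1): OLD=599/4 → NEW=255, ERR=-421/4
(0,2): OLD=7741/64 → NEW=0, ERR=7741/64
(0,3): OLD=170923/1024 → NEW=255, ERR=-90197/1024
(0,4): OLD=1138093/16384 → NEW=0, ERR=1138093/16384
(0,5): OLD=39948219/262144 → NEW=255, ERR=-26898501/262144
(1,0): OLD=4897/64 → NEW=0, ERR=4897/64
(1,1): OLD=87303/512 → NEW=255, ERR=-43257/512
(1,2): OLD=1585011/16384 → NEW=0, ERR=1585011/16384
(1,3): OLD=10510823/65536 → NEW=255, ERR=-6200857/65536
(1,4): OLD=476337541/4194304 → NEW=0, ERR=476337541/4194304
(1,5): OLD=11741490707/67108864 → NEW=255, ERR=-5371269613/67108864
(2,0): OLD=1122877/8192 → NEW=255, ERR=-966083/8192
(2,1): OLD=16233231/262144 → NEW=0, ERR=16233231/262144
(2,2): OLD=848518701/4194304 → NEW=255, ERR=-221028819/4194304
(2,3): OLD=3748606917/33554432 → NEW=0, ERR=3748606917/33554432
(2,4): OLD=232406512783/1073741824 → NEW=255, ERR=-41397652337/1073741824
(2,5): OLD=1343782492889/17179869184 → NEW=0, ERR=1343782492889/17179869184
(3,0): OLD=670072653/4194304 → NEW=255, ERR=-399474867/4194304
(3,1): OLD=3034382889/33554432 → NEW=0, ERR=3034382889/33554432
(3,2): OLD=54737532027/268435456 → NEW=255, ERR=-13713509253/268435456
(3,3): OLD=3230478181185/17179869184 → NEW=255, ERR=-1150388460735/17179869184
(3,4): OLD=23131574656769/137438953472 → NEW=255, ERR=-11915358478591/137438953472
(3,5): OLD=213534518743663/2199023255552 → NEW=0, ERR=213534518743663/2199023255552
(4,0): OLD=65064856195/536870912 → NEW=0, ERR=65064856195/536870912
(4,1): OLD=1887640713159/8589934592 → NEW=255, ERR=-302792607801/8589934592
(4,2): OLD=34005240111717/274877906944 → NEW=0, ERR=34005240111717/274877906944
(4,3): OLD=667401238108953/4398046511104 → NEW=255, ERR=-454100622222567/4398046511104
(4,4): OLD=8356813673827817/70368744177664 → NEW=0, ERR=8356813673827817/70368744177664
Target (4,4): original=177, with diffused error = 8356813673827817/70368744177664

Answer: 8356813673827817/70368744177664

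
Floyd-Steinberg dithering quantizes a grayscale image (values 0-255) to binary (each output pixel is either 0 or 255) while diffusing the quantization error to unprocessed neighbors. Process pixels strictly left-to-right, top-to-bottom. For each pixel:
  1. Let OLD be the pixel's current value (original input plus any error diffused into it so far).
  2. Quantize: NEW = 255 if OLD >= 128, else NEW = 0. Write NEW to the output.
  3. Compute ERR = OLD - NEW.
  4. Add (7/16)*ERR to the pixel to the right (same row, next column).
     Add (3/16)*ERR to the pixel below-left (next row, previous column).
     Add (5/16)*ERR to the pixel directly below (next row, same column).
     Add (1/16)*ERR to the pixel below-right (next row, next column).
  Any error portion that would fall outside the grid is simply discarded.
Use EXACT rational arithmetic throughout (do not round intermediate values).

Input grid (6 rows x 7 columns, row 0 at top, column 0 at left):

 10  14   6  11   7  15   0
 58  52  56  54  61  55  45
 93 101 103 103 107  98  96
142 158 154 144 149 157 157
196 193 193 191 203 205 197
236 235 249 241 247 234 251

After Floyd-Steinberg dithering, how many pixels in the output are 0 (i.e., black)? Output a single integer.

(0,0): OLD=10 → NEW=0, ERR=10
(0,1): OLD=147/8 → NEW=0, ERR=147/8
(0,2): OLD=1797/128 → NEW=0, ERR=1797/128
(0,3): OLD=35107/2048 → NEW=0, ERR=35107/2048
(0,4): OLD=475125/32768 → NEW=0, ERR=475125/32768
(0,5): OLD=11190195/524288 → NEW=0, ERR=11190195/524288
(0,6): OLD=78331365/8388608 → NEW=0, ERR=78331365/8388608
(1,0): OLD=8265/128 → NEW=0, ERR=8265/128
(1,1): OLD=91391/1024 → NEW=0, ERR=91391/1024
(1,2): OLD=3401195/32768 → NEW=0, ERR=3401195/32768
(1,3): OLD=14203471/131072 → NEW=0, ERR=14203471/131072
(1,4): OLD=989970253/8388608 → NEW=0, ERR=989970253/8388608
(1,5): OLD=7781804253/67108864 → NEW=0, ERR=7781804253/67108864
(1,6): OLD=107356611411/1073741824 → NEW=0, ERR=107356611411/1073741824
(2,0): OLD=2128485/16384 → NEW=255, ERR=-2049435/16384
(2,1): OLD=51202983/524288 → NEW=0, ERR=51202983/524288
(2,2): OLD=1711776949/8388608 → NEW=255, ERR=-427318091/8388608
(2,3): OLD=9609463373/67108864 → NEW=255, ERR=-7503296947/67108864
(2,4): OLD=66291848285/536870912 → NEW=0, ERR=66291848285/536870912
(2,5): OLD=3683043422879/17179869184 → NEW=255, ERR=-697823219041/17179869184
(2,6): OLD=32084187334985/274877906944 → NEW=0, ERR=32084187334985/274877906944
(3,0): OLD=1016881685/8388608 → NEW=0, ERR=1016881685/8388608
(3,1): OLD=15044773233/67108864 → NEW=255, ERR=-2067987087/67108864
(3,2): OLD=58915849315/536870912 → NEW=0, ERR=58915849315/536870912
(3,3): OLD=380189208901/2147483648 → NEW=255, ERR=-167419121339/2147483648
(3,4): OLD=38173719389717/274877906944 → NEW=255, ERR=-31920146881003/274877906944
(3,5): OLD=270710202439951/2199023255552 → NEW=0, ERR=270710202439951/2199023255552
(3,6): OLD=8612963956388433/35184372088832 → NEW=255, ERR=-359050926263727/35184372088832
(4,0): OLD=244924703643/1073741824 → NEW=255, ERR=-28879461477/1073741824
(4,1): OLD=3431775506783/17179869184 → NEW=255, ERR=-949091135137/17179869184
(4,2): OLD=51286870378225/274877906944 → NEW=255, ERR=-18806995892495/274877906944
(4,3): OLD=267817074461355/2199023255552 → NEW=0, ERR=267817074461355/2199023255552
(4,4): OLD=4190517303545489/17592186044416 → NEW=255, ERR=-295490137780591/17592186044416
(4,5): OLD=127761763138077201/562949953421312 → NEW=255, ERR=-15790474984357359/562949953421312
(4,6): OLD=1704462666017003207/9007199254740992 → NEW=255, ERR=-592373143941949753/9007199254740992
(5,0): OLD=59713555715213/274877906944 → NEW=255, ERR=-10380310555507/274877906944
(5,1): OLD=410568667797167/2199023255552 → NEW=255, ERR=-150182262368593/2199023255552
(5,2): OLD=3819660267962873/17592186044416 → NEW=255, ERR=-666347173363207/17592186044416
(5,3): OLD=35896802000859197/140737488355328 → NEW=255, ERR=8742470250557/140737488355328
(5,4): OLD=2198934329152180863/9007199254740992 → NEW=255, ERR=-97901480806772097/9007199254740992
(5,5): OLD=14922997631492384399/72057594037927936 → NEW=255, ERR=-3451688848179239281/72057594037927936
(5,6): OLD=239505369163388183937/1152921504606846976 → NEW=255, ERR=-54489614511357794943/1152921504606846976
Output grid:
  Row 0: .......  (7 black, running=7)
  Row 1: .......  (7 black, running=14)
  Row 2: #.##.#.  (3 black, running=17)
  Row 3: .#.##.#  (3 black, running=20)
  Row 4: ###.###  (1 black, running=21)
  Row 5: #######  (0 black, running=21)

Answer: 21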